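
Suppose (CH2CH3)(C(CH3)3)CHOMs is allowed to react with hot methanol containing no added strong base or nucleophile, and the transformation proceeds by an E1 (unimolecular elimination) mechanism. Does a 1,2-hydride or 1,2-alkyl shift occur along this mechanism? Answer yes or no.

The first-formed carbocation is secondary.
The adjacent tert-butyl carbon has no hydrogen but bears methyl groups; migration of one methyl with its bonding pair (a 1,2-methyl shift) places the charge on a tertiary centre.
Tertiary is more stable than secondary, so the shift occurs.

yes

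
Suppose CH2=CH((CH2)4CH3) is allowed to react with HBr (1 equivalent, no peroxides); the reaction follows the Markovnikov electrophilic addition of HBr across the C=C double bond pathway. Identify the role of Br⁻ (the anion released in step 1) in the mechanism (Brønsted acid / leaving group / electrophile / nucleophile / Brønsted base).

Step 2: Br⁻ captures the cation: a lone pair on Br⁻ fills the empty p orbital, producing the alkyl halide product.
Br⁻ (the anion released in step 1) donates an electron pair to form a new σ-bond to carbon — it is the nucleophile.

nucleophile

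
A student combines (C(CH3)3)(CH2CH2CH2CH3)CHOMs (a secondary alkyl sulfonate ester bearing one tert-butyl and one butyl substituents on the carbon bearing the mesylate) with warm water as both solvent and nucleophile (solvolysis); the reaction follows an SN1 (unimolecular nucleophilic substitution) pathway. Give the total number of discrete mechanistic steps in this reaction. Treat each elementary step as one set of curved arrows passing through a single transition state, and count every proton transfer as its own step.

Step 1: Ionisation: the C–O σ-bond cleaves heterolytically; both bonding electrons depart with MsO⁻, leaving a secondary carbocation at the α-carbon.
Step 2: Carbocation rearrangement: a 1,2-methyl shift from the adjacent tert-butyl carbon converts the initially-formed secondary cation into the more stable tertiary cation.
Step 3: Nucleophilic capture: the oxygen of H2O bonds to the cationic carbon, producing an oxonium-ion intermediate.
Step 4: A second solvent molecule removes the proton on oxygen, giving the neutral alcohol product.
Total: 4 elementary steps.

4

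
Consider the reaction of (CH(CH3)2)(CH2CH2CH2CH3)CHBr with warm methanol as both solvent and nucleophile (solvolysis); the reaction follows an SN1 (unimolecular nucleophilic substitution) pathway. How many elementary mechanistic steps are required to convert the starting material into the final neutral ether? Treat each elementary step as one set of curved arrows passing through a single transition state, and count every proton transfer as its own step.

Step 1: Unassisted departure of Br⁻ (taking the C–Br bonding pair) generates a secondary carbocation.
Step 2: Carbocation rearrangement: a 1,2-hydride shift from the adjacent isopropyl carbon converts the initially-formed secondary cation into the more stable tertiary cation.
Step 3: Nucleophilic capture: the oxygen of CH3OH bonds to the cationic carbon, producing an oxonium-ion intermediate.
Step 4: A second solvent molecule removes the proton on oxygen, giving the neutral ether product.
Total: 4 elementary steps.

4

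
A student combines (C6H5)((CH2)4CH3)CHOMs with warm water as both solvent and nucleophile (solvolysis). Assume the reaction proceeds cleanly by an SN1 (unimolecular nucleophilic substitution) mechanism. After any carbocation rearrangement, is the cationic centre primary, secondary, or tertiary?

secondary

Step 1: The C–O bond breaks with both electrons going to the mesylate; MsO⁻ leaves and a secondary carbocation remains.
No single 1,2-shift to an adjacent carbon would give a more-substituted cation, so no rearrangement occurs.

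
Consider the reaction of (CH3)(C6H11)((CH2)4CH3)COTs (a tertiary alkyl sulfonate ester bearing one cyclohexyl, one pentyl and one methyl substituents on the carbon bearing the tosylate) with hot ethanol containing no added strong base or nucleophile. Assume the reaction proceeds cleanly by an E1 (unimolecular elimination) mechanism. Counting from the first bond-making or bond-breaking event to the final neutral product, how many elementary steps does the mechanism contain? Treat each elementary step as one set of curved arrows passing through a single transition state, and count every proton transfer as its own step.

2

Step 1: Ionisation: the C–O σ-bond cleaves heterolytically; both bonding electrons depart with TsO⁻, leaving a tertiary carbocation at the α-carbon.
(No 1,2-shift: no single shift to an adjacent carbon would give a more stable cation.)
Step 2: An ethanol molecule (solvent) deprotonates a β-carbon; as the C–H bond breaks, those electrons form the new alkene π bond.
Total: 2 elementary steps.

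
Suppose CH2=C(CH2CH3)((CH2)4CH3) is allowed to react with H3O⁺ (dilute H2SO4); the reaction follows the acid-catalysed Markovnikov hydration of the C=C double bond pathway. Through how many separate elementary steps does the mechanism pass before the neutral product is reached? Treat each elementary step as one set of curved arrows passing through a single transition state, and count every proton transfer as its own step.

Step 1: Protonation of the alkene by H3O⁺: the π bond acts as the nucleophile and picks up H⁺, giving the more stable (Markovnikov) tertiary carbocation. H2O is released.
(No 1,2-shift: no single shift to an adjacent carbon would give a more stable cation.)
Step 2: Nucleophilic capture of the cation by H2O produces the protonated alcohol (an oxonium ion).
Step 3: Deprotonation of the oxonium ion by a water molecule delivers the neutral alcohol and regenerates the acid catalyst.
Total: 3 elementary steps.

3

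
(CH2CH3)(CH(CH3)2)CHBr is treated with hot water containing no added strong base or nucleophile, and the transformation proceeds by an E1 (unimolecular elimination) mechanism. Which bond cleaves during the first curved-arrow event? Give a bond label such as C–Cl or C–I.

Step 1: Ionisation: the C–Br σ-bond cleaves heterolytically; both bonding electrons depart with Br⁻, leaving a secondary carbocation at the α-carbon.
The bond broken in this step is the C–Br bond.

C–Br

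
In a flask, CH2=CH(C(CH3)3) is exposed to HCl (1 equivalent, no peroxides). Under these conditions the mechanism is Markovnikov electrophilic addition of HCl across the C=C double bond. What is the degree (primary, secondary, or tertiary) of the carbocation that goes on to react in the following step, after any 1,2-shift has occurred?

tertiary

Step 1: The π electrons of the C=C bond attack a proton of HCl; Markovnikov addition places the new C–H on the less-substituted alkene carbon, so the positive charge ends up on the more-substituted carbon — a secondary carbocation. The H–Cl bond breaks heterolytically, releasing Cl⁻.
Step 2: Carbocation rearrangement: a 1,2-methyl shift from the adjacent tert-butyl carbon converts the initially-formed secondary cation into the more stable tertiary cation.
The cation rearranges from secondary to tertiary via a 1,2-methyl shift from the adjacent tert-butyl carbon; the tertiary cation is what reacts next.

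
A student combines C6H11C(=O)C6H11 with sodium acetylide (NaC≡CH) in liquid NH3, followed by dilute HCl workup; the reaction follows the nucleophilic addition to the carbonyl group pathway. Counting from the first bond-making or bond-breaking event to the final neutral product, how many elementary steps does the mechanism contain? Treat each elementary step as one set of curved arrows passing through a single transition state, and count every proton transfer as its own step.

Step 1: HC≡C⁻ attacks the sp² carbonyl carbon; the C=O π bond breaks and the electrons end up as a lone pair on the alkoxide oxygen of the tetrahedral intermediate.
Step 2: Protonation of the alkoxide by dilute HCl workup furnishes a propargyl alcohol.
Total: 2 elementary steps.

2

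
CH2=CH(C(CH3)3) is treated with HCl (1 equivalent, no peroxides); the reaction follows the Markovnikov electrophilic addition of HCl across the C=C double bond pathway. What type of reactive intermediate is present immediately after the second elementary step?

Step 1: Electrophilic addition begins with the π(C=C) electrons forming a bond to the proton of HCl. Following Markovnikov's rule, the resulting cation is secondary. The H–Cl bond breaks heterolytically, releasing Cl⁻.
Step 2: A methyl group with its bonding pair migrates from the adjacent tert-butyl carbon to the cationic centre — a 1,2-methyl shift — upgrading the secondary cation to a tertiary one.
After step 2 the species present is a tertiary carbocation.

tertiary carbocation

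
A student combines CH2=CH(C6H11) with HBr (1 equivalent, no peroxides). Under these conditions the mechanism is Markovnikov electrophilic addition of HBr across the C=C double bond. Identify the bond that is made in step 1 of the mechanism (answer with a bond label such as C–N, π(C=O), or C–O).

Step 1: Electrophilic addition begins with the π(C=C) electrons forming a bond to the proton of HBr. Following Markovnikov's rule, the resulting cation is secondary. The H–Br bond breaks heterolytically, releasing Br⁻.
The bond formed in this step is the C–H bond.

C–H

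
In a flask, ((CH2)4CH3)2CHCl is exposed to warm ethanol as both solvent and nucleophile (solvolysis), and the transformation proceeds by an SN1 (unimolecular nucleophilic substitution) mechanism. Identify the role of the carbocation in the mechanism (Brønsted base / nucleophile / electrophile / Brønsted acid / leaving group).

electrophile

Step 2: CH3CH2OH donates an oxygen lone pair into the empty p orbital of the cation, giving a protonated ether (an oxonium ion).
The carbocation accepts an electron pair into an empty or π* orbital — it is the electrophile.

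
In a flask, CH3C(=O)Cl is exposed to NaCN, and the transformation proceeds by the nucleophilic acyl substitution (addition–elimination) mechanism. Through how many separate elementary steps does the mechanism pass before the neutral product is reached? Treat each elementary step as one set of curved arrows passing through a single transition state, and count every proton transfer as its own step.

2

Step 1: CN⁻ adds to the carbonyl carbon; the C=O π electrons shift onto oxygen and a tetrahedral alkoxide intermediate forms.
Step 2: Elimination step: re-formation of the carbonyl π bond drives out Cl⁻, giving the new acyl compound.
Total: 2 elementary steps.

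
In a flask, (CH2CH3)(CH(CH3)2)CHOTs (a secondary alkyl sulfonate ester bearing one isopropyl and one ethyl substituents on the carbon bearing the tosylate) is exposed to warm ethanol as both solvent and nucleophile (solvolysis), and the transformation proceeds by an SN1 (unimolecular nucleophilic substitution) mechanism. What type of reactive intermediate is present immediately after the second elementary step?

Step 1: Unassisted departure of TsO⁻ (taking the C–O bonding pair) generates a secondary carbocation.
Step 2: Carbocation rearrangement: a 1,2-hydride shift from the adjacent isopropyl carbon converts the initially-formed secondary cation into the more stable tertiary cation.
After step 2 the species present is a tertiary carbocation.

tertiary carbocation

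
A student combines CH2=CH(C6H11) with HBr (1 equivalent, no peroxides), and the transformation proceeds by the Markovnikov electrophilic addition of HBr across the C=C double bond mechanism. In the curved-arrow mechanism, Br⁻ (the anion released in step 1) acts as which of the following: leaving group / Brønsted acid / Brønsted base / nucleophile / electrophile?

Step 3: The Br⁻ anion donates a lone pair to the carbocation, forming the new C–Br σ-bond and giving the neutral alkyl halide.
Br⁻ (the anion released in step 1) donates an electron pair to form a new σ-bond to carbon — it is the nucleophile.

nucleophile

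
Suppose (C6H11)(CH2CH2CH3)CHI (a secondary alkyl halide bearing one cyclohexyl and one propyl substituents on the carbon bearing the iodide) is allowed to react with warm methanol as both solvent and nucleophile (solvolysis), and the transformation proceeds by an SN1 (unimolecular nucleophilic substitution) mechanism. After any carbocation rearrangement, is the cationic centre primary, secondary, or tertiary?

tertiary

Step 1: The C–I bond breaks with both electrons going to the iodide; I⁻ leaves and a secondary carbocation remains.
Step 2: A hydride (H with its bonding pair) migrates from the adjacent cyclohexyl carbon to the cationic centre — a 1,2-hydride shift — upgrading the secondary cation to a tertiary one.
The cation rearranges from secondary to tertiary via a 1,2-hydride shift from the adjacent cyclohexyl carbon; the tertiary cation is what reacts next.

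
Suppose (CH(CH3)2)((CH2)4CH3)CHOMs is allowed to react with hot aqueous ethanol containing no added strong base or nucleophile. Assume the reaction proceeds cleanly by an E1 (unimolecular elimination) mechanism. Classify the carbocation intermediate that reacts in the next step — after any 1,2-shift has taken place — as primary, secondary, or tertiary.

tertiary

Step 1: The C–O bond breaks with both electrons going to the mesylate; MsO⁻ leaves and a secondary carbocation remains.
Step 2: A 1,2-hydride shift from the adjacent isopropyl carbon moves the positive charge from the secondary centre to an adjacent carbon, generating a more stable tertiary carbocation.
The cation rearranges from secondary to tertiary via a 1,2-hydride shift from the adjacent isopropyl carbon; the tertiary cation is what reacts next.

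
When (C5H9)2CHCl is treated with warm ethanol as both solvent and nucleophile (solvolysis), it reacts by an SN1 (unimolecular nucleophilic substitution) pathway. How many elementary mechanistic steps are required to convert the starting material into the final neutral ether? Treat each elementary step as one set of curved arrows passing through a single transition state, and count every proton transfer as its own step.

Step 1: Ionisation: the C–Cl σ-bond cleaves heterolytically; both bonding electrons depart with Cl⁻, leaving a secondary carbocation at the α-carbon.
Step 2: A hydride (H with its bonding pair) migrates from the adjacent cyclopentyl carbon to the cationic centre — a 1,2-hydride shift — upgrading the secondary cation to a tertiary one.
Step 3: CH3CH2OH donates an oxygen lone pair into the empty p orbital of the cation, giving a protonated ether (an oxonium ion).
Step 4: Proton transfer from the O–H of the oxonium ion to a solvent molecule delivers the neutral ether.
Total: 4 elementary steps.

4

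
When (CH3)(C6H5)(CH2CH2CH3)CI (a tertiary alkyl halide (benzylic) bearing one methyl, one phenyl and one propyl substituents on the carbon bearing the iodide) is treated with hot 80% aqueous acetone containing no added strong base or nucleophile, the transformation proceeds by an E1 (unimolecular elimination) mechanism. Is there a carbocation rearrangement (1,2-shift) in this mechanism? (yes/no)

The first-formed carbocation is tertiary.
No single 1,2-shift to an adjacent carbon would produce a more-substituted cation than the one already present, so no rearrangement occurs.

no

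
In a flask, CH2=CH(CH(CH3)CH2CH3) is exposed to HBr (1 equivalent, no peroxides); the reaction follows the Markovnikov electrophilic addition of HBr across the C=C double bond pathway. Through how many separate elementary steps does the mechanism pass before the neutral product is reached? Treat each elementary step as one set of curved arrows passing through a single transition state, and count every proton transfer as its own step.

3

Step 1: Electrophilic addition begins with the π(C=C) electrons forming a bond to the proton of HBr. Following Markovnikov's rule, the resulting cation is secondary. The H–Br bond breaks heterolytically, releasing Br⁻.
Step 2: Carbocation rearrangement: a 1,2-hydride shift from the adjacent sec-butyl carbon converts the initially-formed secondary cation into the more stable tertiary cation.
Step 3: Br⁻ captures the cation: a lone pair on Br⁻ fills the empty p orbital, producing the alkyl halide product.
Total: 3 elementary steps.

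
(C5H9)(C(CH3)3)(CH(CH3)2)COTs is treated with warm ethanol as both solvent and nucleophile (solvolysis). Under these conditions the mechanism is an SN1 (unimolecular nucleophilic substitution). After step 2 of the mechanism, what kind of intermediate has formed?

Step 1: Ionisation: the C–O σ-bond cleaves heterolytically; both bonding electrons depart with TsO⁻, leaving a tertiary carbocation at the α-carbon.
Step 2: CH3CH2OH donates an oxygen lone pair into the empty p orbital of the cation, giving a protonated ether (an oxonium ion).
After step 2 the species present is an oxonium ion.

oxonium ion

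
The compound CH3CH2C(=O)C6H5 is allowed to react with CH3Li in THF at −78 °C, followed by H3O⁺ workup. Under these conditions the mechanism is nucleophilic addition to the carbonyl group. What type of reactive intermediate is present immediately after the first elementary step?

Step 1: A lone pair / filled orbital on the carbanion-like carbon of CH3Li attacks the electrophilic carbonyl carbon; the π(C=O) electrons shift onto oxygen, producing a tetrahedral alkoxide intermediate.
After step 1 the species present is a tetrahedral alkoxide intermediate.

tetrahedral alkoxide intermediate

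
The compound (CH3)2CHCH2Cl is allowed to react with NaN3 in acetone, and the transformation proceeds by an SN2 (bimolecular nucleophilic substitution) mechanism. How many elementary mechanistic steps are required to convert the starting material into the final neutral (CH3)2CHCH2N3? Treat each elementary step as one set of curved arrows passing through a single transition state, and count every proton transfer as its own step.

Step 1: N3⁻ attacks the back face of the α-carbon while Cl⁻ departs with the C–Cl bonding pair — a single concerted displacement through a pentacoordinate transition state.
Total: 1 elementary step.

1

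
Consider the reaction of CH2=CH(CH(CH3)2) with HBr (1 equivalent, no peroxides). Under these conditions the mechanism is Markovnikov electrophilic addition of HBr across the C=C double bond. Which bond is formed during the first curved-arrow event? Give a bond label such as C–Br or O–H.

C–H

Step 1: Protonation of the alkene by HBr: the π bond acts as the nucleophile and picks up H⁺, giving the more stable (Markovnikov) secondary carbocation. The H–Br bond breaks heterolytically, releasing Br⁻.
The bond formed in this step is the C–H bond.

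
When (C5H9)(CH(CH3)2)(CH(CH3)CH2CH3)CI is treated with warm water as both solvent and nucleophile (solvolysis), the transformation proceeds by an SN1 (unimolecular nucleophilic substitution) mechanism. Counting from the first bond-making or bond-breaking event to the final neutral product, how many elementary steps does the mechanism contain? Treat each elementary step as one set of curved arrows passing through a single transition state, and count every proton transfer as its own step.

Step 1: Ionisation: the C–I σ-bond cleaves heterolytically; both bonding electrons depart with I⁻, leaving a tertiary carbocation at the α-carbon.
(No 1,2-shift: no single shift to an adjacent carbon would give a more stable cation.)
Step 2: A lone pair on the oxygen of H2O attacks the carbocation, forming a new C–O σ-bond and an oxonium ion.
Step 3: A second solvent molecule removes the proton on oxygen, giving the neutral alcohol product.
Total: 3 elementary steps.

3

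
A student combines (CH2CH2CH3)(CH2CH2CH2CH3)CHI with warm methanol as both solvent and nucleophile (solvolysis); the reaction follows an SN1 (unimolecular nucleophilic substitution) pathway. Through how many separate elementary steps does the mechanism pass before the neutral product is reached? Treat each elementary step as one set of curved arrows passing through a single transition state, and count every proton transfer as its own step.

Step 1: Ionisation: the C–I σ-bond cleaves heterolytically; both bonding electrons depart with I⁻, leaving a secondary carbocation at the α-carbon.
(No 1,2-shift: no single shift to an adjacent carbon would give a more stable cation.)
Step 2: CH3OH donates an oxygen lone pair into the empty p orbital of the cation, giving a protonated ether (an oxonium ion).
Step 3: Proton transfer from the O–H of the oxonium ion to a solvent molecule delivers the neutral ether.
Total: 3 elementary steps.

3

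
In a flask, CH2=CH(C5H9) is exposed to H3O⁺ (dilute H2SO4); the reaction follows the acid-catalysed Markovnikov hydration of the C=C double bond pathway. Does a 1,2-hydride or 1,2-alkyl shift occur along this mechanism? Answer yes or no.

The first-formed carbocation is secondary.
The adjacent cyclopentyl carbon already bears 2 other carbon substituents and has a hydrogen to migrate; after a 1,2-hydride shift from that carbon the positive charge sits on a tertiary centre.
Tertiary is more stable than secondary, so the shift occurs.

yes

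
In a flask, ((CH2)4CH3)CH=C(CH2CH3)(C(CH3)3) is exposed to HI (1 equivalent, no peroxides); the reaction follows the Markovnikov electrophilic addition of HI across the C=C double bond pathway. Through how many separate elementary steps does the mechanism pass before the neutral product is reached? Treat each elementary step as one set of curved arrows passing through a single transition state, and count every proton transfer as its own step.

Step 1: Electrophilic addition begins with the π(C=C) electrons forming a bond to the proton of HI. Following Markovnikov's rule, the resulting cation is tertiary. The H–I bond breaks heterolytically, releasing I⁻.
(No 1,2-shift: no single shift to an adjacent carbon would give a more stable cation.)
Step 2: I⁻ captures the cation: a lone pair on I⁻ fills the empty p orbital, producing the alkyl halide product.
Total: 2 elementary steps.

2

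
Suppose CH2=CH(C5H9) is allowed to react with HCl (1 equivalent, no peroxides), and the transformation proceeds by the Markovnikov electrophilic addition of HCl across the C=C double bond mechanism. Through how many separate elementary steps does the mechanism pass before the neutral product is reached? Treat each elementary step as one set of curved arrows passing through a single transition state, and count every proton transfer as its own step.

3

Step 1: Electrophilic addition begins with the π(C=C) electrons forming a bond to the proton of HCl. Following Markovnikov's rule, the resulting cation is secondary. The H–Cl bond breaks heterolytically, releasing Cl⁻.
Step 2: A hydride (H with its bonding pair) migrates from the adjacent cyclopentyl carbon to the cationic centre — a 1,2-hydride shift — upgrading the secondary cation to a tertiary one.
Step 3: The Cl⁻ anion donates a lone pair to the carbocation, forming the new C–Cl σ-bond and giving the neutral alkyl halide.
Total: 3 elementary steps.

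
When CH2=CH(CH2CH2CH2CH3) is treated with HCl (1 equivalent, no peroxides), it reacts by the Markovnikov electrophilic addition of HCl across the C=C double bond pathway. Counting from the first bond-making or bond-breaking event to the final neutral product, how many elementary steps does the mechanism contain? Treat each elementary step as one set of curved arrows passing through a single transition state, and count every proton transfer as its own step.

2

Step 1: The π electrons of the C=C bond attack a proton of HCl; Markovnikov addition places the new C–H on the less-substituted alkene carbon, so the positive charge ends up on the more-substituted carbon — a secondary carbocation. The H–Cl bond breaks heterolytically, releasing Cl⁻.
(No 1,2-shift: no single shift to an adjacent carbon would give a more stable cation.)
Step 2: The Cl⁻ anion donates a lone pair to the carbocation, forming the new C–Cl σ-bond and giving the neutral alkyl halide.
Total: 2 elementary steps.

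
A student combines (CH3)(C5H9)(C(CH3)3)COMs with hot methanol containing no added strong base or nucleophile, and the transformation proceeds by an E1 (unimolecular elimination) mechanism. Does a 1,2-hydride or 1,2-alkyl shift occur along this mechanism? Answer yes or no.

no

The first-formed carbocation is tertiary.
No single 1,2-shift to an adjacent carbon would produce a more-substituted cation than the one already present, so no rearrangement occurs.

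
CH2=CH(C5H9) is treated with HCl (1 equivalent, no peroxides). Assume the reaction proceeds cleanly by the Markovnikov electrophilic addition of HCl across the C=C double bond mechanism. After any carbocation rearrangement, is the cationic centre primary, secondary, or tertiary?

Step 1: Protonation of the alkene by HCl: the π bond acts as the nucleophile and picks up H⁺, giving the more stable (Markovnikov) secondary carbocation. The H–Cl bond breaks heterolytically, releasing Cl⁻.
Step 2: Carbocation rearrangement: a 1,2-hydride shift from the adjacent cyclopentyl carbon converts the initially-formed secondary cation into the more stable tertiary cation.
The cation rearranges from secondary to tertiary via a 1,2-hydride shift from the adjacent cyclopentyl carbon; the tertiary cation is what reacts next.

tertiary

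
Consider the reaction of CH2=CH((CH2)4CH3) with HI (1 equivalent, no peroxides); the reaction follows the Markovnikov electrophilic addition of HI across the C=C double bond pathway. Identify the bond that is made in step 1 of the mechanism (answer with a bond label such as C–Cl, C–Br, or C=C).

Step 1: Electrophilic addition begins with the π(C=C) electrons forming a bond to the proton of HI. Following Markovnikov's rule, the resulting cation is secondary. The H–I bond breaks heterolytically, releasing I⁻.
The bond formed in this step is the C–H bond.

C–H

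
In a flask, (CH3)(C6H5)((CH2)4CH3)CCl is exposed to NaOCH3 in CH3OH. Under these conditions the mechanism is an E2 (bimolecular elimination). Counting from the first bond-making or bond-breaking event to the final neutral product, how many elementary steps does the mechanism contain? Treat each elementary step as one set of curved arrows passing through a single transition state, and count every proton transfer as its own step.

1

Step 1: The strong base CH3O⁻ removes a β-hydrogen; in the same concerted event the electrons of the breaking C–H bond form the new π(C=C) bond and the C–Cl σ-bond breaks, expelling Cl⁻. Anti-periplanar geometry; one transition state.
Total: 1 elementary step.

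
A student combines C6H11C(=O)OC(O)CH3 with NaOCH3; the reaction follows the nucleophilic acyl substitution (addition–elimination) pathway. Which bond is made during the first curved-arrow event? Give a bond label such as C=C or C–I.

C–O

Step 1: CH3O⁻ adds to the carbonyl carbon; the C=O π electrons shift onto oxygen and a tetrahedral alkoxide intermediate forms.
The bond formed in this step is the C–O bond.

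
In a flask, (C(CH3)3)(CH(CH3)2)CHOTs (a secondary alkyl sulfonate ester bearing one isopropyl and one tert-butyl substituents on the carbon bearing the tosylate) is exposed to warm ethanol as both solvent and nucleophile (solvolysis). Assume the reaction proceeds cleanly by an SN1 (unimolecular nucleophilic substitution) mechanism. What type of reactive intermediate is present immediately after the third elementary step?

Step 1: Unassisted departure of TsO⁻ (taking the C–O bonding pair) generates a secondary carbocation.
Step 2: A hydride (H with its bonding pair) migrates from the adjacent isopropyl carbon to the cationic centre — a 1,2-hydride shift — upgrading the secondary cation to a tertiary one.
Step 3: Nucleophilic capture: the oxygen of CH3CH2OH bonds to the cationic carbon, producing an oxonium-ion intermediate.
After step 3 the species present is an oxonium ion.

oxonium ion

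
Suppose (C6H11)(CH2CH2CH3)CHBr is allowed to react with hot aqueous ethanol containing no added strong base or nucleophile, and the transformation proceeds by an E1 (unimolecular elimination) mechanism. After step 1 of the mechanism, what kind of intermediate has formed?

secondary carbocation

Step 1: Ionisation: the C–Br σ-bond cleaves heterolytically; both bonding electrons depart with Br⁻, leaving a secondary carbocation at the α-carbon.
After step 1 the species present is a secondary carbocation.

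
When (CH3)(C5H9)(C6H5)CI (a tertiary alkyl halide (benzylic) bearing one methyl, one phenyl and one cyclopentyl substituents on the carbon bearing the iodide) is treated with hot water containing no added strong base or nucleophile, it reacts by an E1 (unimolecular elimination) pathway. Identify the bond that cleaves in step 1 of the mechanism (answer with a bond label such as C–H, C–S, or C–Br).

Step 1: Ionisation: the C–I σ-bond cleaves heterolytically; both bonding electrons depart with I⁻, leaving a tertiary carbocation at the α-carbon.
The bond broken in this step is the C–I bond.

C–I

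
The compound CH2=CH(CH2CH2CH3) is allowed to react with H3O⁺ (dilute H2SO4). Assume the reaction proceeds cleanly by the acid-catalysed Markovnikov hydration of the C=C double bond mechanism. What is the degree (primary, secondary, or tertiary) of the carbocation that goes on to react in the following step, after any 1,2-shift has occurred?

secondary

Step 1: Protonation of the alkene by H3O⁺: the π bond acts as the nucleophile and picks up H⁺, giving the more stable (Markovnikov) secondary carbocation. H2O is released.
No single 1,2-shift to an adjacent carbon would give a more-substituted cation, so no rearrangement occurs.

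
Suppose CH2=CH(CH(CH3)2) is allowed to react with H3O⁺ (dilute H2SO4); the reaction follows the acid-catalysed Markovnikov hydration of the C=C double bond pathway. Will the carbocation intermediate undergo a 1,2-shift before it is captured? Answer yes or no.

The first-formed carbocation is secondary.
The adjacent isopropyl carbon already bears 2 other carbon substituents and has a hydrogen to migrate; after a 1,2-hydride shift from that carbon the positive charge sits on a tertiary centre.
Tertiary is more stable than secondary, so the shift occurs.

yes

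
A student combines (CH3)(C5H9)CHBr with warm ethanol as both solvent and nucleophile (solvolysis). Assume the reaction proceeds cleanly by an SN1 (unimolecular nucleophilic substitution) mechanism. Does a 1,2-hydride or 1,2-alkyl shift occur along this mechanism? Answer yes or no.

yes

The first-formed carbocation is secondary.
The adjacent cyclopentyl carbon already bears 2 other carbon substituents and has a hydrogen to migrate; after a 1,2-hydride shift from that carbon the positive charge sits on a tertiary centre.
Tertiary is more stable than secondary, so the shift occurs.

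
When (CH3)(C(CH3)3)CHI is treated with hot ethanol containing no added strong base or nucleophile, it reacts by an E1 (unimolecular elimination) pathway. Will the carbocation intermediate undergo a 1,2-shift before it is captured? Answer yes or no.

The first-formed carbocation is secondary.
The adjacent tert-butyl carbon has no hydrogen but bears methyl groups; migration of one methyl with its bonding pair (a 1,2-methyl shift) places the charge on a tertiary centre.
Tertiary is more stable than secondary, so the shift occurs.

yes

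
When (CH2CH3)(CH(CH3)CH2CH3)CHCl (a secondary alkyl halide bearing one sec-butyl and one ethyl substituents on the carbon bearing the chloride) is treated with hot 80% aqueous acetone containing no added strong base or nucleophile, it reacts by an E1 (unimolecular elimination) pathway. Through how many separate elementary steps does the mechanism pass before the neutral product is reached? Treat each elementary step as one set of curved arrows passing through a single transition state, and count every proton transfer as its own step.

3

Step 1: Rate-determining heterolysis of the C–Cl bond gives Cl⁻ and a secondary carbocation.
Step 2: A hydride (H with its bonding pair) migrates from the adjacent sec-butyl carbon to the cationic centre — a 1,2-hydride shift — upgrading the secondary cation to a tertiary one.
Step 3: A weak base (a water molecule from the solvent) removes a proton from a carbon adjacent to the cationic centre; the electrons of that C–H bond become the new π(C=C) bond, giving the alkene.
Total: 3 elementary steps.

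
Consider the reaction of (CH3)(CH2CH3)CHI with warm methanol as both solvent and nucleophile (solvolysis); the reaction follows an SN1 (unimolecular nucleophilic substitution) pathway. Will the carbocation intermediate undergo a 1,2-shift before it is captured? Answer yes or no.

no

The first-formed carbocation is secondary.
No single 1,2-shift to an adjacent carbon would produce a more-substituted cation than the one already present, so no rearrangement occurs.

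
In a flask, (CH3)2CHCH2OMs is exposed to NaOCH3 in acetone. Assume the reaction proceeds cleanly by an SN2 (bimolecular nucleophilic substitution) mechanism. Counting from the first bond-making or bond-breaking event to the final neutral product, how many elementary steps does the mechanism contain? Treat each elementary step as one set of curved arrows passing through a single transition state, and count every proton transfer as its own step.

Step 1: Backside attack by CH3O⁻ on the carbon bearing the mesylate: the new C–O bond forms as the C–O bond breaks, with Walden inversion at carbon.
Total: 1 elementary step.

1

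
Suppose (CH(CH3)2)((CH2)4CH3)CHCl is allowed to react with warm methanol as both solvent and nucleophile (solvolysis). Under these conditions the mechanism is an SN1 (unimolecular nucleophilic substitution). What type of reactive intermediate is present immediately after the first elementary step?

secondary carbocation

Step 1: Unassisted departure of Cl⁻ (taking the C–Cl bonding pair) generates a secondary carbocation.
After step 1 the species present is a secondary carbocation.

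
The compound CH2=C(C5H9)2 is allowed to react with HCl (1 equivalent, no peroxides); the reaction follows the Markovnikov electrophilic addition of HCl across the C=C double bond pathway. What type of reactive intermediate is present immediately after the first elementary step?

Step 1: Electrophilic addition begins with the π(C=C) electrons forming a bond to the proton of HCl. Following Markovnikov's rule, the resulting cation is tertiary. The H–Cl bond breaks heterolytically, releasing Cl⁻.
After step 1 the species present is a tertiary carbocation.

tertiary carbocation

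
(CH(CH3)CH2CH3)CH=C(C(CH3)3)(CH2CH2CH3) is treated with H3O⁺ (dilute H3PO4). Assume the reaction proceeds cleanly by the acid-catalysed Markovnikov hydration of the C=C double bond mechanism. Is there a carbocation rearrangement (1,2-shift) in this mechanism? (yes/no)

The first-formed carbocation is tertiary.
No single 1,2-shift to an adjacent carbon would produce a more-substituted cation than the one already present, so no rearrangement occurs.

no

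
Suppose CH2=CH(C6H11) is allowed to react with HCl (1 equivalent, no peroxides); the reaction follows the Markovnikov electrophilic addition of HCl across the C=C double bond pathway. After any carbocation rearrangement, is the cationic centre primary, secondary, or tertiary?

Step 1: Protonation of the alkene by HCl: the π bond acts as the nucleophile and picks up H⁺, giving the more stable (Markovnikov) secondary carbocation. The H–Cl bond breaks heterolytically, releasing Cl⁻.
Step 2: A hydride (H with its bonding pair) migrates from the adjacent cyclohexyl carbon to the cationic centre — a 1,2-hydride shift — upgrading the secondary cation to a tertiary one.
The cation rearranges from secondary to tertiary via a 1,2-hydride shift from the adjacent cyclohexyl carbon; the tertiary cation is what reacts next.

tertiary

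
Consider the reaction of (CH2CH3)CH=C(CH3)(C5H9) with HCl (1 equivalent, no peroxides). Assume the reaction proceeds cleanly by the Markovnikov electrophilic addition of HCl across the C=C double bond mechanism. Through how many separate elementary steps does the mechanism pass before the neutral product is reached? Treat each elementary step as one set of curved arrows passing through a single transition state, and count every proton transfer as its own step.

Step 1: Protonation of the alkene by HCl: the π bond acts as the nucleophile and picks up H⁺, giving the more stable (Markovnikov) tertiary carbocation. The H–Cl bond breaks heterolytically, releasing Cl⁻.
(No 1,2-shift: no single shift to an adjacent carbon would give a more stable cation.)
Step 2: Nucleophilic attack by Cl⁻ on the carbocation completes the addition, giving R–Cl.
Total: 2 elementary steps.

2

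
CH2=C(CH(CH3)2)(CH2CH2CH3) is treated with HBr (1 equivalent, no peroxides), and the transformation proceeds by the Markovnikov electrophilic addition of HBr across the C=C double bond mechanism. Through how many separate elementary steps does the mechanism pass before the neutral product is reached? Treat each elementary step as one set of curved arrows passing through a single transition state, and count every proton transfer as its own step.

2

Step 1: Electrophilic addition begins with the π(C=C) electrons forming a bond to the proton of HBr. Following Markovnikov's rule, the resulting cation is tertiary. The H–Br bond breaks heterolytically, releasing Br⁻.
(No 1,2-shift: no single shift to an adjacent carbon would give a more stable cation.)
Step 2: Br⁻ captures the cation: a lone pair on Br⁻ fills the empty p orbital, producing the alkyl halide product.
Total: 2 elementary steps.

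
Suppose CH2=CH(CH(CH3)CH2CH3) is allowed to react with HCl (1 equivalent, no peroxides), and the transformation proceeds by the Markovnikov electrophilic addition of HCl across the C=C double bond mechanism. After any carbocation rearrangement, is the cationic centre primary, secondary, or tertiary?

Step 1: Electrophilic addition begins with the π(C=C) electrons forming a bond to the proton of HCl. Following Markovnikov's rule, the resulting cation is secondary. The H–Cl bond breaks heterolytically, releasing Cl⁻.
Step 2: A 1,2-hydride shift from the adjacent sec-butyl carbon moves the positive charge from the secondary centre to an adjacent carbon, generating a more stable tertiary carbocation.
The cation rearranges from secondary to tertiary via a 1,2-hydride shift from the adjacent sec-butyl carbon; the tertiary cation is what reacts next.

tertiary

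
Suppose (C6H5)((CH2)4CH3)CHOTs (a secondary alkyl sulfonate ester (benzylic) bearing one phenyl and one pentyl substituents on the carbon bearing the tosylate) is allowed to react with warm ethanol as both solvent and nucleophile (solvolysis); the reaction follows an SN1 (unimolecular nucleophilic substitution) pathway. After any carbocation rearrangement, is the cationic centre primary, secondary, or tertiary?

secondary

Step 1: Unassisted departure of TsO⁻ (taking the C–O bonding pair) generates a secondary carbocation.
No single 1,2-shift to an adjacent carbon would give a more-substituted cation, so no rearrangement occurs.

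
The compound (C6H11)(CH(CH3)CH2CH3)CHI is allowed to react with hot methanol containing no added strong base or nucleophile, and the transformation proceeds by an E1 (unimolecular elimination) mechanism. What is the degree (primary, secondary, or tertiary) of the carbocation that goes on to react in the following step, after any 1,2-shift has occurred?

Step 1: Ionisation: the C–I σ-bond cleaves heterolytically; both bonding electrons depart with I⁻, leaving a secondary carbocation at the α-carbon.
Step 2: A 1,2-hydride shift from the adjacent cyclohexyl carbon moves the positive charge from the secondary centre to an adjacent carbon, generating a more stable tertiary carbocation.
The cation rearranges from secondary to tertiary via a 1,2-hydride shift from the adjacent cyclohexyl carbon; the tertiary cation is what reacts next.

tertiary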